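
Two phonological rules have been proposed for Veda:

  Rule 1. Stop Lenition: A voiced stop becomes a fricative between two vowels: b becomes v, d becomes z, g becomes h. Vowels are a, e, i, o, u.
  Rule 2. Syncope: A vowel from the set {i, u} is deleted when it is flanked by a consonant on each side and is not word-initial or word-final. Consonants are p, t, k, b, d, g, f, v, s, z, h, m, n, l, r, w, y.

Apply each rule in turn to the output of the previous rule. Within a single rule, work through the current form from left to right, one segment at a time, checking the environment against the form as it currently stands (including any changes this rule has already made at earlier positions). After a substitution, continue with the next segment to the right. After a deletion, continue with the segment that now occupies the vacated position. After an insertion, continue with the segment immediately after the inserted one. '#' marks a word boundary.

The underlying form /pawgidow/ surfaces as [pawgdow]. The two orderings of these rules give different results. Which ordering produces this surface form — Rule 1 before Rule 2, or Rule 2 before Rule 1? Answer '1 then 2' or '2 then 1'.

2 then 1

Order 1 then 2:
  1 Stop Lenition: [pawgidow] → [pawgizow]
  2 Syncope: [pawgizow] → [pawgzow]
  result: [pawgzow]
Order 2 then 1:
  2 Syncope: [pawgidow] → [pawgdow]
  1 Stop Lenition: no change — [pawgdow]
  result: [pawgdow]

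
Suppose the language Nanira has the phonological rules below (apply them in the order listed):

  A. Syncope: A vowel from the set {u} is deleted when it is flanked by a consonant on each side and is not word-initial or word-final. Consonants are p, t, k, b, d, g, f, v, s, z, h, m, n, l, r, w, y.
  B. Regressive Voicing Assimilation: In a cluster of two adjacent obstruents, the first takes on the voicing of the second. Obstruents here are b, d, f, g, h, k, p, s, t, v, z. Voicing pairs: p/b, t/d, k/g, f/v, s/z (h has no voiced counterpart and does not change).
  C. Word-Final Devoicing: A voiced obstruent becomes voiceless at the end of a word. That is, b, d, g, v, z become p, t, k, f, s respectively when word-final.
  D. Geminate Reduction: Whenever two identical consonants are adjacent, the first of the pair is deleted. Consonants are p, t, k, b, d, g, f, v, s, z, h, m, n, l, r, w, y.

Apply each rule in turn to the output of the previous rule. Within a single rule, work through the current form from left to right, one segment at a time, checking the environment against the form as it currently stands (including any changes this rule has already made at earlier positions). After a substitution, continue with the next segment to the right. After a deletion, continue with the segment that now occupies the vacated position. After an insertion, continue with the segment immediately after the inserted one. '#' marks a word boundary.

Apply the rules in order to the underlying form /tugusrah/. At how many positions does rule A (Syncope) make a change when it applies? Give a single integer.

A Syncope: [tugusrah] → [tgsrah]
B Regressive Voicing Assimilation: [tgsrah] → [dksrah]
C Word-Final Devoicing: no change — [dksrah]
D Geminate Reduction: no change — [dksrah]
Rule A changed 2 position(s).

2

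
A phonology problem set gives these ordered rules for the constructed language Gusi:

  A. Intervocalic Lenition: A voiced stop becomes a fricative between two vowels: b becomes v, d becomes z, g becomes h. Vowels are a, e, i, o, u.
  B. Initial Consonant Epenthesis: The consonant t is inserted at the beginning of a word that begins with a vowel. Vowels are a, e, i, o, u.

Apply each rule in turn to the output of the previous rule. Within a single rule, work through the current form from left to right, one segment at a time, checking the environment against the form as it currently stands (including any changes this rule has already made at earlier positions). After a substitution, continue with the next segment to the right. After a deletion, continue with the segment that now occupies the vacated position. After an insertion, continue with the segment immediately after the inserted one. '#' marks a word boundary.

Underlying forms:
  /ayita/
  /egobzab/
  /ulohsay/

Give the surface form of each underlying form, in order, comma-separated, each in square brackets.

/ayita/:
  A Intervocalic Lenition: no change — [ayita]
  B Initial Consonant Epenthesis: [ayita] → [tayita]
/egobzab/:
  A Intervocalic Lenition: [egobzab] → [ehobzab]
  B Initial Consonant Epenthesis: [ehobzab] → [tehobzab]
/ulohsay/:
  A Intervocalic Lenition: no change — [ulohsay]
  B Initial Consonant Epenthesis: [ulohsay] → [tulohsay]

[tayita], [tehobzab], [tulohsay]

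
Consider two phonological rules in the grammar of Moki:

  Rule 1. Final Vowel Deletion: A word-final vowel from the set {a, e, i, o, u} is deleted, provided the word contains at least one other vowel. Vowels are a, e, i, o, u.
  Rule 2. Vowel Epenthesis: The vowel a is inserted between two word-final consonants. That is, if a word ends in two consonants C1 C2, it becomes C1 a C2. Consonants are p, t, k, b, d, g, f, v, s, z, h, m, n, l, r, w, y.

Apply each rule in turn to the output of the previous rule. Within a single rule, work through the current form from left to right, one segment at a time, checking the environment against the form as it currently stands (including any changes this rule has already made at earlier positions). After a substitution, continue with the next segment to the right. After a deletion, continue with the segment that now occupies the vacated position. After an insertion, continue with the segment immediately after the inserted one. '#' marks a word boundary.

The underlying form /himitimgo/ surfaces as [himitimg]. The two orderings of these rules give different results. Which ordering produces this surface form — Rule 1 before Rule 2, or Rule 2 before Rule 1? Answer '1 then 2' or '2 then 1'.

2 then 1

Order 1 then 2:
  1 Final Vowel Deletion: [himitimgo] → [himitimg]
  2 Vowel Epenthesis: [himitimg] → [himitimag]
  result: [himitimag]
Order 2 then 1:
  2 Vowel Epenthesis: no change — [himitimgo]
  1 Final Vowel Deletion: [himitimgo] → [himitimg]
  result: [himitimg]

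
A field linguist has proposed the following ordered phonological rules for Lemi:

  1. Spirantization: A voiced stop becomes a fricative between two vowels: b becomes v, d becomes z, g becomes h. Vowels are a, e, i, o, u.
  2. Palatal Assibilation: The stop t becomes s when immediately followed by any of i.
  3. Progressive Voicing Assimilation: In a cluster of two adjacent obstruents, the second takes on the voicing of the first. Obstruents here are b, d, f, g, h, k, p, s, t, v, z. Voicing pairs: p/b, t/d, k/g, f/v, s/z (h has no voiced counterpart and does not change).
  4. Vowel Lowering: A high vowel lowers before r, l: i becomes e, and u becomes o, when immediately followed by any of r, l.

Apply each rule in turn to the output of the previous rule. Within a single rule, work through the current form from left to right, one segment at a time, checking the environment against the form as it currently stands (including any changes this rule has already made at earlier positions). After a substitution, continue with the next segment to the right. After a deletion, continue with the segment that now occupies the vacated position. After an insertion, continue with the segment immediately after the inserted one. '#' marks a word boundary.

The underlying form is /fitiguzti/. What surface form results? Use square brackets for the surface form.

[fisihuzzi]

1 Spirantization: [fitiguzti] → [fitihuzti]
2 Palatal Assibilation: [fitihuzti] → [fisihuzsi]
3 Progressive Voicing Assimilation: [fisihuzsi] → [fisihuzzi]
4 Vowel Lowering: no change — [fisihuzzi]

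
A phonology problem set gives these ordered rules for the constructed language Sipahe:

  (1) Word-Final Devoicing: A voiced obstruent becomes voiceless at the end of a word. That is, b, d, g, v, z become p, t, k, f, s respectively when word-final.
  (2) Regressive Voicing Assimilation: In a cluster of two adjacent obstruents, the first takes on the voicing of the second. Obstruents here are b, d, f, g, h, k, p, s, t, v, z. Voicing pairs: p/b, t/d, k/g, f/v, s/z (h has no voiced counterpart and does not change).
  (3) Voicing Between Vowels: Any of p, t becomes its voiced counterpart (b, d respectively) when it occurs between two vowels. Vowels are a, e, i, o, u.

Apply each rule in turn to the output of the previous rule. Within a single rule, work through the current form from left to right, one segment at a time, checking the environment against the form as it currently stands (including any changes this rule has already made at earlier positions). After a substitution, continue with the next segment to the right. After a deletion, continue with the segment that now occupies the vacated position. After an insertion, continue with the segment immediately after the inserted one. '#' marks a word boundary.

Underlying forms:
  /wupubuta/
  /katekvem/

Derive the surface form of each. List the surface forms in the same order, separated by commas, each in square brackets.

/wupubuta/:
  (1) Word-Final Devoicing: no change — [wupubuta]
  (2) Regressive Voicing Assimilation: no change — [wupubuta]
  (3) Voicing Between Vowels: [wupubuta] → [wububuda]
/katekvem/:
  (1) Word-Final Devoicing: no change — [katekvem]
  (2) Regressive Voicing Assimilation: [katekvem] → [kategvem]
  (3) Voicing Between Vowels: [kategvem] → [kadegvem]

[wububuda], [kadegvem]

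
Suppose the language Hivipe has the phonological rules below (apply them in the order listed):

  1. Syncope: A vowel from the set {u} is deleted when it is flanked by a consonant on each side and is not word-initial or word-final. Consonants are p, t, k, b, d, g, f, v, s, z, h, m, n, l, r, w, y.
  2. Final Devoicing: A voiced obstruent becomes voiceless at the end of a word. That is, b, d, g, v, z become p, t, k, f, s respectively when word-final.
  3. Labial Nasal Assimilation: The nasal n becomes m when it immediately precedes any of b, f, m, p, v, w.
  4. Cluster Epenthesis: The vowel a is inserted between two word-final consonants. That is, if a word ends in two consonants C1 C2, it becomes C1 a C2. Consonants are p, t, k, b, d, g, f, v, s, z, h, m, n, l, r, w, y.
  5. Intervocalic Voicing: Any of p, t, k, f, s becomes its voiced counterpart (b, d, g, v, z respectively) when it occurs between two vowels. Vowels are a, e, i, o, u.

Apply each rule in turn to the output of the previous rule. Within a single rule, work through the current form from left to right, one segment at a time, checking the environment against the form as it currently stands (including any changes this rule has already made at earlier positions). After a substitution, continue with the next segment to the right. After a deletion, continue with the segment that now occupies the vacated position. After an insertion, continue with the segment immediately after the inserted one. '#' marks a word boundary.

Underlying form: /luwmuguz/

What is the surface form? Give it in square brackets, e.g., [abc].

1 Syncope: [luwmuguz] → [lwmgz]
2 Final Devoicing: [lwmgz] → [lwmgs]
3 Labial Nasal Assimilation: no change — [lwmgs]
4 Cluster Epenthesis: [lwmgs] → [lwmgas]
5 Intervocalic Voicing: no change — [lwmgas]

[lwmgas]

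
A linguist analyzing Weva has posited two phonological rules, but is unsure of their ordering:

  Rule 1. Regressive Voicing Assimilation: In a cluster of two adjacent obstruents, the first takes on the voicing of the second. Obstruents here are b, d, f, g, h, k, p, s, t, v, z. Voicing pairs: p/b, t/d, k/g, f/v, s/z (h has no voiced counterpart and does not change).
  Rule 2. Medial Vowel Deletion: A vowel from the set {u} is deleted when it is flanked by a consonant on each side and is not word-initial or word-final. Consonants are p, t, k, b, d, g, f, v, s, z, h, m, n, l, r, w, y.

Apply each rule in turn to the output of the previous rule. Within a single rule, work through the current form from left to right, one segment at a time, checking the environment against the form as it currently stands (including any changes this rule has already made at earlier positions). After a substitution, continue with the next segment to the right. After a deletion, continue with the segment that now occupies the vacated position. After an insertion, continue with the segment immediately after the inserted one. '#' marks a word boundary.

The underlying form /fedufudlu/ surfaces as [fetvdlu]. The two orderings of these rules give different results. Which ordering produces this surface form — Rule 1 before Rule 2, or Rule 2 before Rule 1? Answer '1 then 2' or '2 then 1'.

2 then 1

Order 1 then 2:
  1 Regressive Voicing Assimilation: no change — [fedufudlu]
  2 Medial Vowel Deletion: [fedufudlu] → [fedfdlu]
  result: [fedfdlu]
Order 2 then 1:
  2 Medial Vowel Deletion: [fedufudlu] → [fedfdlu]
  1 Regressive Voicing Assimilation: [fedfdlu] → [fetvdlu]
  result: [fetvdlu]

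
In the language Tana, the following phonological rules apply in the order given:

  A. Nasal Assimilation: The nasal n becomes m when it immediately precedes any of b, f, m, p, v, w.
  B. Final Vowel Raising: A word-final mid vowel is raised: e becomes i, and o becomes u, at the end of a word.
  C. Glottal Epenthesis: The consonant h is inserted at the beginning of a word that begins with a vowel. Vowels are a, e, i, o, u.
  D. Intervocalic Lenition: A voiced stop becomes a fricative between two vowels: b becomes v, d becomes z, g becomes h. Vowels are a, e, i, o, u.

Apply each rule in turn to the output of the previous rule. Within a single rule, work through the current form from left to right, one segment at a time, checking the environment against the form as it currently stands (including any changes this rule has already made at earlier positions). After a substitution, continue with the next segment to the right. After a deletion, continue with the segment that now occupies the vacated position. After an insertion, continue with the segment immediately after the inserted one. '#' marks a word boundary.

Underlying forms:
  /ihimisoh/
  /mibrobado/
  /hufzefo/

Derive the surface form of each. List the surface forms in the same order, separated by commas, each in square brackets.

[hihimisoh], [mibrovazu], [hufzefu]

/ihimisoh/:
  A Nasal Assimilation: no change — [ihimisoh]
  B Final Vowel Raising: no change — [ihimisoh]
  C Glottal Epenthesis: [ihimisoh] → [hihimisoh]
  D Intervocalic Lenition: no change — [hihimisoh]
/mibrobado/:
  A Nasal Assimilation: no change — [mibrobado]
  B Final Vowel Raising: [mibrobado] → [mibrobadu]
  C Glottal Epenthesis: no change — [mibrobadu]
  D Intervocalic Lenition: [mibrobadu] → [mibrovazu]
/hufzefo/:
  A Nasal Assimilation: no change — [hufzefo]
  B Final Vowel Raising: [hufzefo] → [hufzefu]
  C Glottal Epenthesis: no change — [hufzefu]
  D Intervocalic Lenition: no change — [hufzefu]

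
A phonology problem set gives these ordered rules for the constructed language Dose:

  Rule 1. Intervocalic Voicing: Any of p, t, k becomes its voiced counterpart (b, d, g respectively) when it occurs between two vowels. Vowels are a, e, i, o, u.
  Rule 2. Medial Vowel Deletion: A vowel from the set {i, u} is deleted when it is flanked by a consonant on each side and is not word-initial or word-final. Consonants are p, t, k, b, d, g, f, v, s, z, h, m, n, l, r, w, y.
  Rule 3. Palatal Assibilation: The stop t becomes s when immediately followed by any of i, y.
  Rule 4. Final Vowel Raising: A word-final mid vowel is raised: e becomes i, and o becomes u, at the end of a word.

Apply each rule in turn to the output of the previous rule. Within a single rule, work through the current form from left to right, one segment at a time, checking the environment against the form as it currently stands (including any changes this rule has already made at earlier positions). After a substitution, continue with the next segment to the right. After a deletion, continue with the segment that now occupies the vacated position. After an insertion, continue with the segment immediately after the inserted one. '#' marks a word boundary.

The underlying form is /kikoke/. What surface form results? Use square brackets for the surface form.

[kgogi]

Rule 1 Intervocalic Voicing: [kikoke] → [kigoge]
Rule 2 Medial Vowel Deletion: [kigoge] → [kgoge]
Rule 3 Palatal Assibilation: no change — [kgoge]
Rule 4 Final Vowel Raising: [kgoge] → [kgogi]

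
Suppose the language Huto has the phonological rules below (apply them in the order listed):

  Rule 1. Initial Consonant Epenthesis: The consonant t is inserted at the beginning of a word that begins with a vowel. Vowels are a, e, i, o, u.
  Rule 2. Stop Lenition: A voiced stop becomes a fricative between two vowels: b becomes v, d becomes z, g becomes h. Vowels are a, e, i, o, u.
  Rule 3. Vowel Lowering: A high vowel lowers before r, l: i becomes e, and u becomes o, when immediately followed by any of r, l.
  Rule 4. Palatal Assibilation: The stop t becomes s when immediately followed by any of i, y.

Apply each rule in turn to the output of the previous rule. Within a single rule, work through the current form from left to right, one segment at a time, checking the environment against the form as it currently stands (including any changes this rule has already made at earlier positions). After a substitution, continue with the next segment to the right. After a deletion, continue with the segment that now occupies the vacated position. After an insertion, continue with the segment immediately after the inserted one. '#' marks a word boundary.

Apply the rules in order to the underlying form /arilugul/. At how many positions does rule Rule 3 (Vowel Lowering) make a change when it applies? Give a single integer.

2

Rule 1 Initial Consonant Epenthesis: [arilugul] → [tarilugul]
Rule 2 Stop Lenition: [tarilugul] → [tariluhul]
Rule 3 Vowel Lowering: [tariluhul] → [tareluhol]
Rule 4 Palatal Assibilation: no change — [tareluhol]
Rule Rule 3 changed 2 position(s).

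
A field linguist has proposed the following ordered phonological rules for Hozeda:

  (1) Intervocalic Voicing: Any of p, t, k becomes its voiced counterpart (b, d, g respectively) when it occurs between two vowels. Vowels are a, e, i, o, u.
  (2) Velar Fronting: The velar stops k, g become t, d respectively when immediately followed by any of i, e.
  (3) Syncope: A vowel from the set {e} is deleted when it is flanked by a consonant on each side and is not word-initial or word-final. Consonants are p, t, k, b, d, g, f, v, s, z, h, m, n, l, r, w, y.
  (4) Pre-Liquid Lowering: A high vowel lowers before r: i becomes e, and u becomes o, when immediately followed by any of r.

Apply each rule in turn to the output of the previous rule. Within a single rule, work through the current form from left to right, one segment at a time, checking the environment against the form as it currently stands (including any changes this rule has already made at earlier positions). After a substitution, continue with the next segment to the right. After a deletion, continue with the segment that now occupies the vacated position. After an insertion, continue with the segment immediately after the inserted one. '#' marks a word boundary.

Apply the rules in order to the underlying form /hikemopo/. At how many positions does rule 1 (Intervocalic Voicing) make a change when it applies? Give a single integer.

(1) Intervocalic Voicing: [hikemopo] → [higemobo]
(2) Velar Fronting: [higemobo] → [hidemobo]
(3) Syncope: [hidemobo] → [hidmobo]
(4) Pre-Liquid Lowering: no change — [hidmobo]
Rule 1 changed 2 position(s).

2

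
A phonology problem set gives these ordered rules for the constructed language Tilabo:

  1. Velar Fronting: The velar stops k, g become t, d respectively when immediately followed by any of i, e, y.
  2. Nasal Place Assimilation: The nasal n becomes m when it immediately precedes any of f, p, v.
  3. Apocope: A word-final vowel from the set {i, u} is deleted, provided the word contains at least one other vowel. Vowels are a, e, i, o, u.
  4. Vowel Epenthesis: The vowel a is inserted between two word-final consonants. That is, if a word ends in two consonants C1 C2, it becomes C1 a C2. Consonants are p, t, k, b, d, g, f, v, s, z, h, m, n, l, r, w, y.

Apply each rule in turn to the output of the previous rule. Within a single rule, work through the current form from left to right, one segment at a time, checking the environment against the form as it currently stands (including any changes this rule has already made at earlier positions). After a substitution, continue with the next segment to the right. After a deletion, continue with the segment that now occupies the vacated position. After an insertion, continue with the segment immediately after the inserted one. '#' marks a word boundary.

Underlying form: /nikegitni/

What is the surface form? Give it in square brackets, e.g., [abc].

[niteditan]

1 Velar Fronting: [nikegitni] → [niteditni]
2 Nasal Place Assimilation: no change — [niteditni]
3 Apocope: [niteditni] → [niteditn]
4 Vowel Epenthesis: [niteditn] → [niteditan]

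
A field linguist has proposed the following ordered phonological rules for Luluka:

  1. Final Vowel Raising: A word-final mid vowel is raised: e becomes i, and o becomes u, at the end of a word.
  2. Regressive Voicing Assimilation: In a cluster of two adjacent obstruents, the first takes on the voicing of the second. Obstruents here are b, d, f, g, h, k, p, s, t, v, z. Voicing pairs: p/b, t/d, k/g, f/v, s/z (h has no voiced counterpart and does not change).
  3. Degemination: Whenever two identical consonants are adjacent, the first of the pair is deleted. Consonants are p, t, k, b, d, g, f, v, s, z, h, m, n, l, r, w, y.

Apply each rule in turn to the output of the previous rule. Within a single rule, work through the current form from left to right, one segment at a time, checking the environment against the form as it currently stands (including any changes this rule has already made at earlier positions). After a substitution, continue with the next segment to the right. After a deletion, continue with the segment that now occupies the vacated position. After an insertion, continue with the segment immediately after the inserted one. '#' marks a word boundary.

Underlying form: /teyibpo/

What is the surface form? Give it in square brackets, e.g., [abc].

[teyipu]

1 Final Vowel Raising: [teyibpo] → [teyibpu]
2 Regressive Voicing Assimilation: [teyibpu] → [teyippu]
3 Degemination: [teyippu] → [teyipu]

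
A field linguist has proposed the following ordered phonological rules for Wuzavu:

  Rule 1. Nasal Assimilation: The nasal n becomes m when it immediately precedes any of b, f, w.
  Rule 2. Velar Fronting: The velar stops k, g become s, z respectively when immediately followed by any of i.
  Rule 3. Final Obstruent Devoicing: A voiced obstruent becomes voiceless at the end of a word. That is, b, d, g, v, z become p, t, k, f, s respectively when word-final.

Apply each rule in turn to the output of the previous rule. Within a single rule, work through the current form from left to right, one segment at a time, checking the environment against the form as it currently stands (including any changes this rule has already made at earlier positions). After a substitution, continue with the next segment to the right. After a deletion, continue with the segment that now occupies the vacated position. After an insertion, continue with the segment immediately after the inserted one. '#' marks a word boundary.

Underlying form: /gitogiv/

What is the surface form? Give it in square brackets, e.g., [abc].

Rule 1 Nasal Assimilation: no change — [gitogiv]
Rule 2 Velar Fronting: [gitogiv] → [zitoziv]
Rule 3 Final Obstruent Devoicing: [zitoziv] → [zitozif]

[zitozif]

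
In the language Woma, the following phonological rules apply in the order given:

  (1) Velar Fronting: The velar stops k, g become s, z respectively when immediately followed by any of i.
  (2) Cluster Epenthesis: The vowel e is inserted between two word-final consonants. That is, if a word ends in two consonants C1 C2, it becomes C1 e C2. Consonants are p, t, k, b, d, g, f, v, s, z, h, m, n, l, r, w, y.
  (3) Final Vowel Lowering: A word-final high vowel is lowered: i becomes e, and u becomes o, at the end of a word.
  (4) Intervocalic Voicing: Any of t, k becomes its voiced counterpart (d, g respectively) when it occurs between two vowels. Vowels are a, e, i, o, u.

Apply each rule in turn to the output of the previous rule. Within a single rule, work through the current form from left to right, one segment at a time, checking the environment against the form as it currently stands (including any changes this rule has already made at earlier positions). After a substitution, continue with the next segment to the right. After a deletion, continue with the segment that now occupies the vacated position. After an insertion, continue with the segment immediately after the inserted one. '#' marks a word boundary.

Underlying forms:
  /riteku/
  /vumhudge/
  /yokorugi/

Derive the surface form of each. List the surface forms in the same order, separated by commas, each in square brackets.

[ridego], [vumhudge], [yogoruze]

/riteku/:
  (1) Velar Fronting: no change — [riteku]
  (2) Cluster Epenthesis: no change — [riteku]
  (3) Final Vowel Lowering: [riteku] → [riteko]
  (4) Intervocalic Voicing: [riteko] → [ridego]
/vumhudge/:
  (1) Velar Fronting: no change — [vumhudge]
  (2) Cluster Epenthesis: no change — [vumhudge]
  (3) Final Vowel Lowering: no change — [vumhudge]
  (4) Intervocalic Voicing: no change — [vumhudge]
/yokorugi/:
  (1) Velar Fronting: [yokorugi] → [yokoruzi]
  (2) Cluster Epenthesis: no change — [yokoruzi]
  (3) Final Vowel Lowering: [yokoruzi] → [yokoruze]
  (4) Intervocalic Voicing: [yokoruze] → [yogoruze]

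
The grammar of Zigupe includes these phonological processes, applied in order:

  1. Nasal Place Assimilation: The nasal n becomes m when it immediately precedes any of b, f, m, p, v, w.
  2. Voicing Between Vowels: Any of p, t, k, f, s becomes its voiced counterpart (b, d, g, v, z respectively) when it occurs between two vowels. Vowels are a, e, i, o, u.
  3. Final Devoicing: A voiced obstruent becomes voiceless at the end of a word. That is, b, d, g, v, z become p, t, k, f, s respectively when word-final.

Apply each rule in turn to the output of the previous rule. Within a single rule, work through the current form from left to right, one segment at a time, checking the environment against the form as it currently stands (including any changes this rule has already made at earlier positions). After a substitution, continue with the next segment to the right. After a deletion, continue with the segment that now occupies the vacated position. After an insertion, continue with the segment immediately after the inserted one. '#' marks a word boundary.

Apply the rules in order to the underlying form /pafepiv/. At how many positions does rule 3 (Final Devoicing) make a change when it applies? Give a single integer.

1

1 Nasal Place Assimilation: no change — [pafepiv]
2 Voicing Between Vowels: [pafepiv] → [pavebiv]
3 Final Devoicing: [pavebiv] → [pavebif]
Rule 3 changed 1 position(s).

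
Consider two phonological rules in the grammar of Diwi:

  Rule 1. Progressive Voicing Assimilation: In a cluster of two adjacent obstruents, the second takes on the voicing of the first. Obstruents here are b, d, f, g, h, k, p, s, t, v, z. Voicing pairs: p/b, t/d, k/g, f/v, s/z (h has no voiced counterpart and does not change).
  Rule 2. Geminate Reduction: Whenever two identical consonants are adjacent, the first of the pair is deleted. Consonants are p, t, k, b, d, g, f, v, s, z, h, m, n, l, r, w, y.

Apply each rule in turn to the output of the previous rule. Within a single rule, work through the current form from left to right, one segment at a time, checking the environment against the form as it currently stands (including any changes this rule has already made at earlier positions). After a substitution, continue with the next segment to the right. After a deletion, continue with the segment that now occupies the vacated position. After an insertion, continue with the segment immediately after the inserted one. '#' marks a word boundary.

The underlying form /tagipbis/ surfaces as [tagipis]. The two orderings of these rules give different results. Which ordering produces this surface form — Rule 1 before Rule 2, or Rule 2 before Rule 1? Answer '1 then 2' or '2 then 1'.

Order 1 then 2:
  1 Progressive Voicing Assimilation: [tagipbis] → [tagippis]
  2 Geminate Reduction: [tagippis] → [tagipis]
  result: [tagipis]
Order 2 then 1:
  2 Geminate Reduction: no change — [tagipbis]
  1 Progressive Voicing Assimilation: [tagipbis] → [tagippis]
  result: [tagippis]

1 then 2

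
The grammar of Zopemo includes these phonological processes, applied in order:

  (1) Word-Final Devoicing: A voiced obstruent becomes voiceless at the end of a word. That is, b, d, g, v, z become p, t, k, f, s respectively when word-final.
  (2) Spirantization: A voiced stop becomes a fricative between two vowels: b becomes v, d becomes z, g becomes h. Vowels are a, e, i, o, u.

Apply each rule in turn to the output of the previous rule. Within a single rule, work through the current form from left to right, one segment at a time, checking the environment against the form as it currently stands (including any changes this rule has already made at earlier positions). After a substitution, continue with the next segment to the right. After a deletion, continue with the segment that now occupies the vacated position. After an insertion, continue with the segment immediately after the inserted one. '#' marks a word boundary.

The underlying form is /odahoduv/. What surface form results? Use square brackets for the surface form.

(1) Word-Final Devoicing: [odahoduv] → [odahoduf]
(2) Spirantization: [odahoduf] → [ozahozuf]

[ozahozuf]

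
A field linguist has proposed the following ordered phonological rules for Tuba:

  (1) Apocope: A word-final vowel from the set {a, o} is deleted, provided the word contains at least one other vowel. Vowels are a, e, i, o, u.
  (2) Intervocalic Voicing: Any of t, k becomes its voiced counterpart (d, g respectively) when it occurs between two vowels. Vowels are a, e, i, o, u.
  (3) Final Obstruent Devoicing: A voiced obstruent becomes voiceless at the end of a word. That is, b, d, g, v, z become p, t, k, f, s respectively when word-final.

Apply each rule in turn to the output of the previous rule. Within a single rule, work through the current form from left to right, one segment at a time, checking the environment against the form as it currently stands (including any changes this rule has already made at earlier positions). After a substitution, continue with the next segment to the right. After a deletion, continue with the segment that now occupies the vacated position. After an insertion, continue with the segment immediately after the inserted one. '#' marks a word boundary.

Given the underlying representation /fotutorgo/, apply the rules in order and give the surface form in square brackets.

[fodudork]

(1) Apocope: [fotutorgo] → [fotutorg]
(2) Intervocalic Voicing: [fotutorg] → [fodudorg]
(3) Final Obstruent Devoicing: [fodudorg] → [fodudork]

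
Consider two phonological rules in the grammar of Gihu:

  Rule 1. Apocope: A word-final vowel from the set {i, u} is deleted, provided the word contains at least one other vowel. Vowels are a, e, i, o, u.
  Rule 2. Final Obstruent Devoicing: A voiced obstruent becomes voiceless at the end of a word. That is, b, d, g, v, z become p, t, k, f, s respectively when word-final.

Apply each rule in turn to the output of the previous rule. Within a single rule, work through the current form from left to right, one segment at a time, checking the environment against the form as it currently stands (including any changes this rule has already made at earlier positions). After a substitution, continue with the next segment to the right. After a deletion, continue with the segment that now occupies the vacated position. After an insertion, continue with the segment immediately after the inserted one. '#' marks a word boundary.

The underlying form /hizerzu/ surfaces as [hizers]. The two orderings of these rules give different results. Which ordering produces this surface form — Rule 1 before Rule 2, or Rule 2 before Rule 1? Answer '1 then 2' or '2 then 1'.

1 then 2

Order 1 then 2:
  1 Apocope: [hizerzu] → [hizerz]
  2 Final Obstruent Devoicing: [hizerz] → [hizers]
  result: [hizers]
Order 2 then 1:
  2 Final Obstruent Devoicing: no change — [hizerzu]
  1 Apocope: [hizerzu] → [hizerz]
  result: [hizerz]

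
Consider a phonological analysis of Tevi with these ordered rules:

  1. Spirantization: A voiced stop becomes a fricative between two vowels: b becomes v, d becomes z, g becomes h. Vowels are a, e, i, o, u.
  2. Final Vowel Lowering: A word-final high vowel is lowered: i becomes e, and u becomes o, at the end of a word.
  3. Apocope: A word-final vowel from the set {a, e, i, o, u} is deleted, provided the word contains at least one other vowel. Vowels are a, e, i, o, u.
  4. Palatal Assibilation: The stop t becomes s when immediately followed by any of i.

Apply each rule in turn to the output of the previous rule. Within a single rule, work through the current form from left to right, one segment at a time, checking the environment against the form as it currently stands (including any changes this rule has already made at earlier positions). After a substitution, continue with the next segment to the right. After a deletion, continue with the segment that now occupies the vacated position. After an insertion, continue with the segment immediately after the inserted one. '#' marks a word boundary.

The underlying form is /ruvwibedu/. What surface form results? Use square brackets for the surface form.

1 Spirantization: [ruvwibedu] → [ruvwivezu]
2 Final Vowel Lowering: [ruvwivezu] → [ruvwivezo]
3 Apocope: [ruvwivezo] → [ruvwivez]
4 Palatal Assibilation: no change — [ruvwivez]

[ruvwivez]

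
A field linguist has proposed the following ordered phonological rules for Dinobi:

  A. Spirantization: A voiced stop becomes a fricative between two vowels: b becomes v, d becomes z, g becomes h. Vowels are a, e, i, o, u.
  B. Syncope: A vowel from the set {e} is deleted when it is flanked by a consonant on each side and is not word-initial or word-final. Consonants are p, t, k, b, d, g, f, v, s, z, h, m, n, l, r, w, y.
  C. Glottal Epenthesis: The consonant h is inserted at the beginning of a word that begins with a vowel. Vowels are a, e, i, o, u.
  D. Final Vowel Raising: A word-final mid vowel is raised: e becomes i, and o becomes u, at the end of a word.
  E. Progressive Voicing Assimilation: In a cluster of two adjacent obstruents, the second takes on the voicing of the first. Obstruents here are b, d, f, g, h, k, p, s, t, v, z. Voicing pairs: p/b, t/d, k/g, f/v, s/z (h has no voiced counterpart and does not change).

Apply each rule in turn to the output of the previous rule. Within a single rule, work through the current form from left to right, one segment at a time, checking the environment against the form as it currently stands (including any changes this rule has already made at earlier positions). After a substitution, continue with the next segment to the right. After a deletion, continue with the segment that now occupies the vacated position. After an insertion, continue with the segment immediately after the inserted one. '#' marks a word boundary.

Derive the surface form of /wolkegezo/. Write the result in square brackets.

[wolkhsu]

A Spirantization: [wolkegezo] → [wolkehezo]
B Syncope: [wolkehezo] → [wolkhzo]
C Glottal Epenthesis: no change — [wolkhzo]
D Final Vowel Raising: [wolkhzo] → [wolkhzu]
E Progressive Voicing Assimilation: [wolkhzu] → [wolkhsu]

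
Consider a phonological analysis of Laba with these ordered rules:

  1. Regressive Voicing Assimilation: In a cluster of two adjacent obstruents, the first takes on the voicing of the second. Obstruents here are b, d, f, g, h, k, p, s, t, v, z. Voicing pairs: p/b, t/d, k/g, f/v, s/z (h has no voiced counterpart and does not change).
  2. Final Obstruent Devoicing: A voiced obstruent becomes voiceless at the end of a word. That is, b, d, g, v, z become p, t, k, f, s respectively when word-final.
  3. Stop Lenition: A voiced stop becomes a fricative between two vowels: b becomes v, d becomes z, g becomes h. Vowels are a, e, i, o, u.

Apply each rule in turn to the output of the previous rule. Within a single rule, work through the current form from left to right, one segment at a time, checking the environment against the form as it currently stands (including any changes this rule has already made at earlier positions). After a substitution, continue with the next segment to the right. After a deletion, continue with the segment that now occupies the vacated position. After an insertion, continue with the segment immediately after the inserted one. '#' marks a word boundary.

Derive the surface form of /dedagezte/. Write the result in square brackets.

[dezaheste]

1 Regressive Voicing Assimilation: [dedagezte] → [dedageste]
2 Final Obstruent Devoicing: no change — [dedageste]
3 Stop Lenition: [dedageste] → [dezaheste]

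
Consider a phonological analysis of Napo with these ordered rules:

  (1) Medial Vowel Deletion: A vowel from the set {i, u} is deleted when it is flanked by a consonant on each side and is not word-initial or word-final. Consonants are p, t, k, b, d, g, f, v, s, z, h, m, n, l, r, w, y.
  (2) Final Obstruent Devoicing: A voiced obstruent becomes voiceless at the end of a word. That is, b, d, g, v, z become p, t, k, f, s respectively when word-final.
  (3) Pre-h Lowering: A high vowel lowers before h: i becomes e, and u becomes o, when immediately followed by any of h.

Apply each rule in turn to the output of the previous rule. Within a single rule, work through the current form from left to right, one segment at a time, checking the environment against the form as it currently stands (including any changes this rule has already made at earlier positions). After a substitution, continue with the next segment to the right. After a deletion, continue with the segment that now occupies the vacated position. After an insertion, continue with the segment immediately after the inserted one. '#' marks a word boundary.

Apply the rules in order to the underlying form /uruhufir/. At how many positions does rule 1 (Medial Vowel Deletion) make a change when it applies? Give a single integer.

3

(1) Medial Vowel Deletion: [uruhufir] → [urhfr]
(2) Final Obstruent Devoicing: no change — [urhfr]
(3) Pre-h Lowering: no change — [urhfr]
Rule 1 changed 3 position(s).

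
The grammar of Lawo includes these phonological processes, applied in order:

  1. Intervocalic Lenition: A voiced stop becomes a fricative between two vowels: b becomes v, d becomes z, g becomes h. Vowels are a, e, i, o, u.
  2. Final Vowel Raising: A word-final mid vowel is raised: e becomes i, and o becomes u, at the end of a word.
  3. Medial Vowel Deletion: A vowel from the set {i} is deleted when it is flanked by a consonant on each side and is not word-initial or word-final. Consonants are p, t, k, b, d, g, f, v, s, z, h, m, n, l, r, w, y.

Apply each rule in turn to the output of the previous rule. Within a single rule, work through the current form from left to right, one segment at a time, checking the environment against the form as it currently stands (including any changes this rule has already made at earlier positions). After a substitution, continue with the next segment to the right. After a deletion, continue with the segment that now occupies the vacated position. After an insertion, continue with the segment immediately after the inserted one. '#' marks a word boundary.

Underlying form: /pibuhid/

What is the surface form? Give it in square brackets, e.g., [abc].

[pvuhd]

1 Intervocalic Lenition: [pibuhid] → [pivuhid]
2 Final Vowel Raising: no change — [pivuhid]
3 Medial Vowel Deletion: [pivuhid] → [pvuhd]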